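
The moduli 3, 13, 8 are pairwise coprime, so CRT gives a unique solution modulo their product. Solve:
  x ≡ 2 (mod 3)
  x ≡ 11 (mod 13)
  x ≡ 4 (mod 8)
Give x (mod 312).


Moduli 3, 13, 8 are pairwise coprime; by CRT there is a unique solution modulo M = 3 · 13 · 8 = 312.
Solve pairwise, accumulating the modulus:
  Start with x ≡ 2 (mod 3).
  Combine with x ≡ 11 (mod 13): since gcd(3, 13) = 1, we get a unique residue mod 39.
    Write x = 2 + 3·t and substitute into x ≡ 11 (mod 13): 3·t ≡ 11 − 2 = 9 (mod 13).
    The inverse of 3 mod 13 is 9 (since 3·9 = 27 = 2·13 + 1), so t ≡ 9·9 = 81 ≡ 3 (mod 13).
    Then x = 2 + 3·3 = 11, valid modulo lcm(3, 13) = 39: x ≡ 11 (mod 39).
  Combine with x ≡ 4 (mod 8): since gcd(39, 8) = 1, we get a unique residue mod 312.
    Write x = 11 + 39·t and substitute into x ≡ 4 (mod 8): 39·t ≡ 4 − 11 = -7 (mod 8).
    Reduce coefficients mod 8: 7·t ≡ 1 (mod 8).
    The inverse of 7 mod 8 is 7 (since 7·7 = 49 = 6·8 + 1), so t ≡ 7·1 = 7 ≡ 7 (mod 8).
    Then x = 11 + 39·7 = 284, valid modulo lcm(39, 8) = 312: x ≡ 284 (mod 312).
Verify: 284 mod 3 = 2 ✓, 284 mod 13 = 11 ✓, 284 mod 8 = 4 ✓.

x ≡ 284 (mod 312).


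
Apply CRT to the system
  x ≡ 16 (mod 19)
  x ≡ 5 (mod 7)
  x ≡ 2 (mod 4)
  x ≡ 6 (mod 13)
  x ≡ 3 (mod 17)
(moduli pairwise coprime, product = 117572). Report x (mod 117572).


Product of moduli M = 19 · 7 · 4 · 13 · 17 = 117572.
Merge one congruence at a time:
  Start: x ≡ 16 (mod 19).
  Combine with x ≡ 5 (mod 7); new modulus lcm = 133.
    Write x = 16 + 19·t and substitute into x ≡ 5 (mod 7): 19·t ≡ 5 − 16 = -11 (mod 7).
    Reduce coefficients mod 7: 5·t ≡ 3 (mod 7).
    The inverse of 5 mod 7 is 3 (since 5·3 = 15 = 2·7 + 1), so t ≡ 3·3 = 9 ≡ 2 (mod 7).
    Then x = 16 + 19·2 = 54, valid modulo lcm(19, 7) = 133: x ≡ 54 (mod 133).
  Combine with x ≡ 2 (mod 4); new modulus lcm = 532.
    Write x = 54 + 133·t and substitute into x ≡ 2 (mod 4): 133·t ≡ 2 − 54 = -52 (mod 4).
    Reduce coefficients mod 4: 1·t ≡ 0 (mod 4).
    So t ≡ 0 (mod 4).
    Then x = 54 + 133·0 = 54, valid modulo lcm(133, 4) = 532: x ≡ 54 (mod 532).
  Combine with x ≡ 6 (mod 13); new modulus lcm = 6916.
    Write x = 54 + 532·t and substitute into x ≡ 6 (mod 13): 532·t ≡ 6 − 54 = -48 (mod 13).
    Reduce coefficients mod 13: 12·t ≡ 4 (mod 13).
    The inverse of 12 mod 13 is 12 (since 12·12 = 144 = 11·13 + 1), so t ≡ 12·4 = 48 ≡ 9 (mod 13).
    Then x = 54 + 532·9 = 4842, valid modulo lcm(532, 13) = 6916: x ≡ 4842 (mod 6916).
  Combine with x ≡ 3 (mod 17); new modulus lcm = 117572.
    Write x = 4842 + 6916·t and substitute into x ≡ 3 (mod 17): 6916·t ≡ 3 − 4842 = -4839 (mod 17).
    Reduce coefficients mod 17: 14·t ≡ 6 (mod 17).
    The inverse of 14 mod 17 is 11 (since 14·11 = 154 = 9·17 + 1), so t ≡ 11·6 = 66 ≡ 15 (mod 17).
    Then x = 4842 + 6916·15 = 108582, valid modulo lcm(6916, 17) = 117572: x ≡ 108582 (mod 117572).
Verify against each original: 108582 mod 19 = 16, 108582 mod 7 = 5, 108582 mod 4 = 2, 108582 mod 13 = 6, 108582 mod 17 = 3.

x ≡ 108582 (mod 117572).


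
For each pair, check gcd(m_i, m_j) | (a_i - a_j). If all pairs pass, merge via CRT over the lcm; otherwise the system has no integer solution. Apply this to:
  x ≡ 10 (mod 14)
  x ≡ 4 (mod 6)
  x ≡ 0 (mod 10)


Moduli 14, 6, 10 are not pairwise coprime, so CRT works modulo lcm(m_i) when all pairwise compatibility conditions hold.
Pairwise compatibility: gcd(m_i, m_j) must divide a_i - a_j for every pair.
Merge one congruence at a time:
  Start: x ≡ 10 (mod 14).
  Combine with x ≡ 4 (mod 6): gcd(14, 6) = 2; 4 - 10 = -6, which IS divisible by 2, so compatible.
    Write x = 10 + 14·t and substitute into x ≡ 4 (mod 6): 14·t ≡ 4 − 10 = -6 (mod 6).
    Divide the congruence (and modulus) by g = 2: 7·t ≡ -3 (mod 3).
    Reduce coefficients mod 3: 1·t ≡ 0 (mod 3).
    So t ≡ 0 (mod 3).
    Then x = 10 + 14·0 = 10, valid modulo lcm(14, 6) = 42: x ≡ 10 (mod 42).
  Combine with x ≡ 0 (mod 10): gcd(42, 10) = 2; 0 - 10 = -10, which IS divisible by 2, so compatible.
    Write x = 10 + 42·t and substitute into x ≡ 0 (mod 10): 42·t ≡ 0 − 10 = -10 (mod 10).
    Divide the congruence (and modulus) by g = 2: 21·t ≡ -5 (mod 5).
    Reduce coefficients mod 5: 1·t ≡ 0 (mod 5).
    So t ≡ 0 (mod 5).
    Then x = 10 + 42·0 = 10, valid modulo lcm(42, 10) = 210: x ≡ 10 (mod 210).
Verify: 10 mod 14 = 10, 10 mod 6 = 4, 10 mod 10 = 0.

x ≡ 10 (mod 210).


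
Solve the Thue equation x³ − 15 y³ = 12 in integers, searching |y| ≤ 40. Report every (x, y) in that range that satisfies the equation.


The equation is x³ - 15y³ = 12. For fixed y, x³ = 15·y³ + 12, so a solution requires the RHS to be a perfect cube.
Strategy: iterate y from -40 to 40, compute RHS = 15·y³ + 12, and check whether it is a (positive or negative) perfect cube.
Check small values of y:
  y = 0: RHS = 12 is not a perfect cube.
  y = 1: RHS = 27 = (3)³ ⇒ x = 3 works.
  y = -1: RHS = -3 is not a perfect cube.
  y = 2: RHS = 132 is not a perfect cube.
  y = -2: RHS = -108 is not a perfect cube.
  y = 3: RHS = 417 is not a perfect cube.
  y = -3: RHS = -393 is not a perfect cube.
Continuing the search up to |y| = 40 finds no further solutions beyond those listed.
Collected solutions: (3, 1).

Solutions (with |y| ≤ 40): (3, 1).


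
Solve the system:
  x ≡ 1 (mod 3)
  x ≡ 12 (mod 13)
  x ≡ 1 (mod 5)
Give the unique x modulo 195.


Moduli 3, 13, 5 are pairwise coprime; by CRT there is a unique solution modulo M = 3 · 13 · 5 = 195.
Solve pairwise, accumulating the modulus:
  Start with x ≡ 1 (mod 3).
  Combine with x ≡ 12 (mod 13): since gcd(3, 13) = 1, we get a unique residue mod 39.
    Write x = 1 + 3·t and substitute into x ≡ 12 (mod 13): 3·t ≡ 12 − 1 = 11 (mod 13).
    The inverse of 3 mod 13 is 9 (since 3·9 = 27 = 2·13 + 1), so t ≡ 9·11 = 99 ≡ 8 (mod 13).
    Then x = 1 + 3·8 = 25, valid modulo lcm(3, 13) = 39: x ≡ 25 (mod 39).
  Combine with x ≡ 1 (mod 5): since gcd(39, 5) = 1, we get a unique residue mod 195.
    Write x = 25 + 39·t and substitute into x ≡ 1 (mod 5): 39·t ≡ 1 − 25 = -24 (mod 5).
    Reduce coefficients mod 5: 4·t ≡ 1 (mod 5).
    The inverse of 4 mod 5 is 4 (since 4·4 = 16 = 3·5 + 1), so t ≡ 4·1 = 4 ≡ 4 (mod 5).
    Then x = 25 + 39·4 = 181, valid modulo lcm(39, 5) = 195: x ≡ 181 (mod 195).
Verify: 181 mod 3 = 1 ✓, 181 mod 13 = 12 ✓, 181 mod 5 = 1 ✓.

x ≡ 181 (mod 195).


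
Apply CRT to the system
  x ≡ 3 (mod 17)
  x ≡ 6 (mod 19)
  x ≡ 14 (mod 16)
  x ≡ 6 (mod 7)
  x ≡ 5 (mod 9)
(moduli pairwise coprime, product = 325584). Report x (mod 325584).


Product of moduli M = 17 · 19 · 16 · 7 · 9 = 325584.
Merge one congruence at a time:
  Start: x ≡ 3 (mod 17).
  Combine with x ≡ 6 (mod 19); new modulus lcm = 323.
    Write x = 3 + 17·t and substitute into x ≡ 6 (mod 19): 17·t ≡ 6 − 3 = 3 (mod 19).
    The inverse of 17 mod 19 is 9 (since 17·9 = 153 = 8·19 + 1), so t ≡ 9·3 = 27 ≡ 8 (mod 19).
    Then x = 3 + 17·8 = 139, valid modulo lcm(17, 19) = 323: x ≡ 139 (mod 323).
  Combine with x ≡ 14 (mod 16); new modulus lcm = 5168.
    Write x = 139 + 323·t and substitute into x ≡ 14 (mod 16): 323·t ≡ 14 − 139 = -125 (mod 16).
    Reduce coefficients mod 16: 3·t ≡ 3 (mod 16).
    The inverse of 3 mod 16 is 11 (since 3·11 = 33 = 2·16 + 1), so t ≡ 11·3 = 33 ≡ 1 (mod 16).
    Then x = 139 + 323·1 = 462, valid modulo lcm(323, 16) = 5168: x ≡ 462 (mod 5168).
  Combine with x ≡ 6 (mod 7); new modulus lcm = 36176.
    Write x = 462 + 5168·t and substitute into x ≡ 6 (mod 7): 5168·t ≡ 6 − 462 = -456 (mod 7).
    Reduce coefficients mod 7: 2·t ≡ 6 (mod 7).
    The inverse of 2 mod 7 is 4 (since 2·4 = 8 = 1·7 + 1), so t ≡ 4·6 = 24 ≡ 3 (mod 7).
    Then x = 462 + 5168·3 = 15966, valid modulo lcm(5168, 7) = 36176: x ≡ 15966 (mod 36176).
  Combine with x ≡ 5 (mod 9); new modulus lcm = 325584.
    Write x = 15966 + 36176·t and substitute into x ≡ 5 (mod 9): 36176·t ≡ 5 − 15966 = -15961 (mod 9).
    Reduce coefficients mod 9: 5·t ≡ 5 (mod 9).
    The inverse of 5 mod 9 is 2 (since 5·2 = 10 = 1·9 + 1), so t ≡ 2·5 = 10 ≡ 1 (mod 9).
    Then x = 15966 + 36176·1 = 52142, valid modulo lcm(36176, 9) = 325584: x ≡ 52142 (mod 325584).
Verify against each original: 52142 mod 17 = 3, 52142 mod 19 = 6, 52142 mod 16 = 14, 52142 mod 7 = 6, 52142 mod 9 = 5.

x ≡ 52142 (mod 325584).


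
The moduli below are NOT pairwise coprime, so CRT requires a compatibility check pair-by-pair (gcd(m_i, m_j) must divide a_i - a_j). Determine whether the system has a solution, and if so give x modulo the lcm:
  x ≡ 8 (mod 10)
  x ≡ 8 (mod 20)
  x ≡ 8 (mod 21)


Moduli 10, 20, 21 are not pairwise coprime, so CRT works modulo lcm(m_i) when all pairwise compatibility conditions hold.
Pairwise compatibility: gcd(m_i, m_j) must divide a_i - a_j for every pair.
Merge one congruence at a time:
  Start: x ≡ 8 (mod 10).
  Combine with x ≡ 8 (mod 20): gcd(10, 20) = 10; 8 - 8 = 0, which IS divisible by 10, so compatible.
    Write x = 8 + 10·t and substitute into x ≡ 8 (mod 20): 10·t ≡ 8 − 8 = 0 (mod 20).
    Divide the congruence (and modulus) by g = 10: 1·t ≡ 0 (mod 2).
    So t ≡ 0 (mod 2).
    Then x = 8 + 10·0 = 8, valid modulo lcm(10, 20) = 20: x ≡ 8 (mod 20).
  Combine with x ≡ 8 (mod 21): gcd(20, 21) = 1; 8 - 8 = 0, which IS divisible by 1, so compatible.
    Write x = 8 + 20·t and substitute into x ≡ 8 (mod 21): 20·t ≡ 8 − 8 = 0 (mod 21).
    The inverse of 20 mod 21 is 20 (since 20·20 = 400 = 19·21 + 1), so t ≡ 20·0 = 0 ≡ 0 (mod 21).
    Then x = 8 + 20·0 = 8, valid modulo lcm(20, 21) = 420: x ≡ 8 (mod 420).
Verify: 8 mod 10 = 8, 8 mod 20 = 8, 8 mod 21 = 8.

x ≡ 8 (mod 420).


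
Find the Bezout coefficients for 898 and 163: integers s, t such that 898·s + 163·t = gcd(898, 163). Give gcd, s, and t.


Euclidean algorithm on (898, 163) — divide until remainder is 0:
  898 = 5 · 163 + 83
  163 = 1 · 83 + 80
  83 = 1 · 80 + 3
  80 = 26 · 3 + 2
  3 = 1 · 2 + 1
  2 = 2 · 1 + 0
gcd(898, 163) = 1.
Track Bezout coefficients alongside the remainders: start with r₀ = 898 = a·1 + b·0 (s = 1, t = 0) and r₁ = 163 = a·0 + b·1 (s = 0, t = 1); each new remainder r_{k+1} = r_{k-1} − q_k·r_k inherits s_{k+1} = s_{k-1} − q_k·s_k, t_{k+1} = t_{k-1} − q_k·t_k, so r_k = a·s_k + b·t_k at every step:
  q = 5: r = 83, s = 1 − 5·0 = 1, t = 0 − 5·1 = -5  (check: 898·1 + 163·(-5) = 83)
  q = 1: r = 80, s = 0 − 1·1 = -1, t = 1 − 1·(-5) = 6  (check: 898·(-1) + 163·6 = 80)
  q = 1: r = 3, s = 1 − 1·(-1) = 2, t = -5 − 1·6 = -11  (check: 898·2 + 163·(-11) = 3)
  q = 26: r = 2, s = -1 − 26·2 = -53, t = 6 − 26·(-11) = 292  (check: 898·(-53) + 163·292 = 2)
  q = 1: r = 1, s = 2 − 1·(-53) = 55, t = -11 − 1·292 = -303  (check: 898·55 + 163·(-303) = 1)
The row with r = 1 (the gcd) gives the Bezout coefficients s = 55, t = -303.
Result: 898 · (55) + 163 · (-303) = 1.

gcd(898, 163) = 1; s = 55, t = -303 (check: 898·55 + 163·(-303) = 1).


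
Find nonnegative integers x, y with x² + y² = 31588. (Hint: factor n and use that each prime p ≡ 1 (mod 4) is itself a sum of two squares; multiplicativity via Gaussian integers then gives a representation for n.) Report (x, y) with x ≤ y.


Step 1: Factor n = 31588 = 2^2 · 53 · 149.
Step 2: Check the mod-4 condition on each prime factor: 2 = 2 (special); 53 ≡ 1 (mod 4), exponent 1; 149 ≡ 1 (mod 4), exponent 1.
All primes ≡ 3 (mod 4) appear to even exponent (or don't appear), so by the two-squares theorem n IS expressible as a sum of two squares.
Step 3: Build a representation. Group n = k² · m with k = 2 and m = 53 · 149 = 7897 (a product of primes ≡ 1 (mod 4)); a representation of m scales to one of n via (k·x)² + (k·y)² = k²(x² + y²). Each prime p ≡ 1 (mod 4) is itself a sum of two squares; find a² by testing p − a² for a perfect square:
  53: 53 − 1² = 52, 53 − 2² = 49 = 7² ⇒ 53 = 2² + 7².
  149: 149 − 1² = 148, 149 − 2² = 145, 149 − 3² = 140, 149 − 4² = 133, 149 − 5² = 124, 149 − 6² = 113, 149 − 7² = 100 = 10² ⇒ 149 = 7² + 10².
  Combine using the Brahmagupta–Fibonacci identity (a² + b²)(c² + d²) = (ac − bd)² + (ad + bc)² = (ac + bd)² + (ad − bc)²:
  53 · 149 = 7897: from (2² + 7²)(7² + 10²), take (2·7 − 7·10, 2·10 + 7·7) = (14 − 70, 20 + 49) = (-56, 69); dropping signs (only squares matter) gives (56, 69); check 56² + 69² = 3136 + 4761 = 7897 ✓.
  Scale by k = 2: (2·56, 2·69) = (112, 138).
Step 4: Order so x ≤ y and verify: 112² + 138² = 12544 + 19044 = 31588 = n. ✓

n = 31588 = 112² + 138² (one valid representation with x ≤ y).


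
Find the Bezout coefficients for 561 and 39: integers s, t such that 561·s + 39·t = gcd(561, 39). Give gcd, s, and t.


Euclidean algorithm on (561, 39) — divide until remainder is 0:
  561 = 14 · 39 + 15
  39 = 2 · 15 + 9
  15 = 1 · 9 + 6
  9 = 1 · 6 + 3
  6 = 2 · 3 + 0
gcd(561, 39) = 3.
Track Bezout coefficients alongside the remainders: start with r₀ = 561 = a·1 + b·0 (s = 1, t = 0) and r₁ = 39 = a·0 + b·1 (s = 0, t = 1); each new remainder r_{k+1} = r_{k-1} − q_k·r_k inherits s_{k+1} = s_{k-1} − q_k·s_k, t_{k+1} = t_{k-1} − q_k·t_k, so r_k = a·s_k + b·t_k at every step:
  q = 14: r = 15, s = 1 − 14·0 = 1, t = 0 − 14·1 = -14  (check: 561·1 + 39·(-14) = 15)
  q = 2: r = 9, s = 0 − 2·1 = -2, t = 1 − 2·(-14) = 29  (check: 561·(-2) + 39·29 = 9)
  q = 1: r = 6, s = 1 − 1·(-2) = 3, t = -14 − 1·29 = -43  (check: 561·3 + 39·(-43) = 6)
  q = 1: r = 3, s = -2 − 1·3 = -5, t = 29 − 1·(-43) = 72  (check: 561·(-5) + 39·72 = 3)
The row with r = 3 (the gcd) gives the Bezout coefficients s = -5, t = 72.
Result: 561 · (-5) + 39 · (72) = 3.

gcd(561, 39) = 3; s = -5, t = 72 (check: 561·(-5) + 39·72 = 3).


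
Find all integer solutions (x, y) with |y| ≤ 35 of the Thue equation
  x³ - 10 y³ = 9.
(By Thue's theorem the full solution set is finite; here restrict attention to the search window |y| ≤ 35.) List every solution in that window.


The equation is x³ - 10y³ = 9. For fixed y, x³ = 10·y³ + 9, so a solution requires the RHS to be a perfect cube.
Strategy: iterate y from -35 to 35, compute RHS = 10·y³ + 9, and check whether it is a (positive or negative) perfect cube.
Check small values of y:
  y = 0: RHS = 9 is not a perfect cube.
  y = 1: RHS = 19 is not a perfect cube.
  y = -1: RHS = -1 = (-1)³ ⇒ x = -1 works.
  y = 2: RHS = 89 is not a perfect cube.
  y = -2: RHS = -71 is not a perfect cube.
  y = 3: RHS = 279 is not a perfect cube.
  y = -3: RHS = -261 is not a perfect cube.
Continuing the search up to |y| = 35 finds no further solutions beyond those listed.
Collected solutions: (-1, -1).

Solutions (with |y| ≤ 35): (-1, -1).


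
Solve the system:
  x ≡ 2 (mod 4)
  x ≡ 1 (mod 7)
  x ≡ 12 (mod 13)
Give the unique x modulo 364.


Moduli 4, 7, 13 are pairwise coprime; by CRT there is a unique solution modulo M = 4 · 7 · 13 = 364.
Solve pairwise, accumulating the modulus:
  Start with x ≡ 2 (mod 4).
  Combine with x ≡ 1 (mod 7): since gcd(4, 7) = 1, we get a unique residue mod 28.
    Write x = 2 + 4·t and substitute into x ≡ 1 (mod 7): 4·t ≡ 1 − 2 = -1 (mod 7).
    Reduce coefficients mod 7: 4·t ≡ 6 (mod 7).
    The inverse of 4 mod 7 is 2 (since 4·2 = 8 = 1·7 + 1), so t ≡ 2·6 = 12 ≡ 5 (mod 7).
    Then x = 2 + 4·5 = 22, valid modulo lcm(4, 7) = 28: x ≡ 22 (mod 28).
  Combine with x ≡ 12 (mod 13): since gcd(28, 13) = 1, we get a unique residue mod 364.
    Write x = 22 + 28·t and substitute into x ≡ 12 (mod 13): 28·t ≡ 12 − 22 = -10 (mod 13).
    Reduce coefficients mod 13: 2·t ≡ 3 (mod 13).
    The inverse of 2 mod 13 is 7 (since 2·7 = 14 = 1·13 + 1), so t ≡ 7·3 = 21 ≡ 8 (mod 13).
    Then x = 22 + 28·8 = 246, valid modulo lcm(28, 13) = 364: x ≡ 246 (mod 364).
Verify: 246 mod 4 = 2 ✓, 246 mod 7 = 1 ✓, 246 mod 13 = 12 ✓.

x ≡ 246 (mod 364).


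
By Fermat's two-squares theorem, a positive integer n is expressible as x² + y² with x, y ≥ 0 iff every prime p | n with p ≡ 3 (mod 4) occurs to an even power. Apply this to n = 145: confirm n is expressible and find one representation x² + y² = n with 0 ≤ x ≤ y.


Step 1: Factor n = 145 = 5 · 29.
Step 2: Check the mod-4 condition on each prime factor: 5 ≡ 1 (mod 4), exponent 1; 29 ≡ 1 (mod 4), exponent 1.
All primes ≡ 3 (mod 4) appear to even exponent (or don't appear), so by the two-squares theorem n IS expressible as a sum of two squares.
Step 3: Build a representation. Here n = 5 · 29 is a product of primes ≡ 1 (mod 4). Each prime p ≡ 1 (mod 4) is itself a sum of two squares; find a² by testing p − a² for a perfect square:
  5: 5 − 1² = 4 = 2² ⇒ 5 = 1² + 2².
  29: 29 − 1² = 28, 29 − 2² = 25 = 5² ⇒ 29 = 2² + 5².
  Combine using the Brahmagupta–Fibonacci identity (a² + b²)(c² + d²) = (ac − bd)² + (ad + bc)² = (ac + bd)² + (ad − bc)²:
  5 · 29 = 145: from (1² + 2²)(2² + 5²), take (1·2 − 2·5, 1·5 + 2·2) = (2 − 10, 5 + 4) = (-8, 9); dropping signs (only squares matter) gives (8, 9); check 8² + 9² = 64 + 81 = 145 ✓.
Step 4: Order so x ≤ y and verify: 8² + 9² = 64 + 81 = 145 = n. ✓

n = 145 = 8² + 9² (one valid representation with x ≤ y).


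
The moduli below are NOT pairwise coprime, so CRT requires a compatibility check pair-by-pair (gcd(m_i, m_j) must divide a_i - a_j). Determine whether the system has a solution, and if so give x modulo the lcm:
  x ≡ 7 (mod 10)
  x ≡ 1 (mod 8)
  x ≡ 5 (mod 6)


Moduli 10, 8, 6 are not pairwise coprime, so CRT works modulo lcm(m_i) when all pairwise compatibility conditions hold.
Pairwise compatibility: gcd(m_i, m_j) must divide a_i - a_j for every pair.
Merge one congruence at a time:
  Start: x ≡ 7 (mod 10).
  Combine with x ≡ 1 (mod 8): gcd(10, 8) = 2; 1 - 7 = -6, which IS divisible by 2, so compatible.
    Write x = 7 + 10·t and substitute into x ≡ 1 (mod 8): 10·t ≡ 1 − 7 = -6 (mod 8).
    Divide the congruence (and modulus) by g = 2: 5·t ≡ -3 (mod 4).
    Reduce coefficients mod 4: 1·t ≡ 1 (mod 4).
    So t ≡ 1 (mod 4).
    Then x = 7 + 10·1 = 17, valid modulo lcm(10, 8) = 40: x ≡ 17 (mod 40).
  Combine with x ≡ 5 (mod 6): gcd(40, 6) = 2; 5 - 17 = -12, which IS divisible by 2, so compatible.
    Write x = 17 + 40·t and substitute into x ≡ 5 (mod 6): 40·t ≡ 5 − 17 = -12 (mod 6).
    Divide the congruence (and modulus) by g = 2: 20·t ≡ -6 (mod 3).
    Reduce coefficients mod 3: 2·t ≡ 0 (mod 3).
    The inverse of 2 mod 3 is 2 (since 2·2 = 4 = 1·3 + 1), so t ≡ 2·0 = 0 ≡ 0 (mod 3).
    Then x = 17 + 40·0 = 17, valid modulo lcm(40, 6) = 120: x ≡ 17 (mod 120).
Verify: 17 mod 10 = 7, 17 mod 8 = 1, 17 mod 6 = 5.

x ≡ 17 (mod 120).


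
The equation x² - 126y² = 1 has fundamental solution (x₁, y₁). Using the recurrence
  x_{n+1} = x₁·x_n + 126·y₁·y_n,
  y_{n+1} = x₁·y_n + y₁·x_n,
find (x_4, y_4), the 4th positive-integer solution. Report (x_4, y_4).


Step 1: Find the fundamental solution (x₁, y₁) of x² - 126y² = 1.
  Expand √126 as a continued fraction. a₀ = ⌊√126⌋ = 11; iterate m_{k+1} = d_k·a_k − m_k, d_{k+1} = (126 − m_{k+1}²)/d_k, a_{k+1} = ⌊(a₀ + m_{k+1})/d_{k+1}⌋ (starting m₀ = 0, d₀ = 1), with convergents p_k = a_k·p_{k-1} + p_{k-2}, q_k = a_k·q_{k-1} + q_{k-2} (p₋₁ = 1, q₋₁ = 0):
  k = 0: a₀ = 11; p₀/q₀ = 11/1; p₀² − 126·q₀² = 121 − 126 = -5.
  k = 1: m = 11, d = 5, a = ⌊(11 + 11)/5⌋ = 4; p/q = (4·11 + 1)/(4·1 + 0) = 45/4; p² − 126·q² = 2025 − 2016 = 9.
  k = 2: m = 9, d = 9, a = ⌊(11 + 9)/9⌋ = 2; p/q = (2·45 + 11)/(2·4 + 1) = 101/9; p² − 126·q² = 10201 − 10206 = -5.
  k = 3: m = 9, d = 5, a = ⌊(11 + 9)/5⌋ = 4; p/q = (4·101 + 45)/(4·9 + 4) = 449/40; p² − 126·q² = 201601 − 201600 = 1.
  The first convergent with p² − 126·q² = 1 gives the fundamental solution (x₁, y₁) = (449, 40).
Step 2: Apply the recurrence (x_{n+1}, y_{n+1}) = (x₁x_n + 126y₁y_n, x₁y_n + y₁x_n) repeatedly.
  From (x_1, y_1) = (449, 40): x_2 = 449·449 + 126·40·40 = 403201; y_2 = 449·40 + 40·449 = 35920.
  From (x_2, y_2) = (403201, 35920): x_3 = 449·403201 + 126·40·35920 = 362074049; y_3 = 449·35920 + 40·403201 = 32256120.
  From (x_3, y_3) = (362074049, 32256120): x_4 = 449·362074049 + 126·40·32256120 = 325142092801; y_4 = 449·32256120 + 40·362074049 = 28965959840.
Step 3: Verify x_4² - 126·y_4² = 105717380511014096025601 - 105717380511014096025600 = 1 (should be 1). ✓

(x_1, y_1) = (449, 40); (x_4, y_4) = (325142092801, 28965959840).


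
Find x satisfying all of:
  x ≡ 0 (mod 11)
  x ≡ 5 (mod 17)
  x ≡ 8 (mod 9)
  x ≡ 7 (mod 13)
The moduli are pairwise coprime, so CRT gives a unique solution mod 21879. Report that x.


Product of moduli M = 11 · 17 · 9 · 13 = 21879.
Merge one congruence at a time:
  Start: x ≡ 0 (mod 11).
  Combine with x ≡ 5 (mod 17); new modulus lcm = 187.
    Write x = 0 + 11·t and substitute into x ≡ 5 (mod 17): 11·t ≡ 5 − 0 = 5 (mod 17).
    The inverse of 11 mod 17 is 14 (since 11·14 = 154 = 9·17 + 1), so t ≡ 14·5 = 70 ≡ 2 (mod 17).
    Then x = 0 + 11·2 = 22, valid modulo lcm(11, 17) = 187: x ≡ 22 (mod 187).
  Combine with x ≡ 8 (mod 9); new modulus lcm = 1683.
    Write x = 22 + 187·t and substitute into x ≡ 8 (mod 9): 187·t ≡ 8 − 22 = -14 (mod 9).
    Reduce coefficients mod 9: 7·t ≡ 4 (mod 9).
    The inverse of 7 mod 9 is 4 (since 7·4 = 28 = 3·9 + 1), so t ≡ 4·4 = 16 ≡ 7 (mod 9).
    Then x = 22 + 187·7 = 1331, valid modulo lcm(187, 9) = 1683: x ≡ 1331 (mod 1683).
  Combine with x ≡ 7 (mod 13); new modulus lcm = 21879.
    Write x = 1331 + 1683·t and substitute into x ≡ 7 (mod 13): 1683·t ≡ 7 − 1331 = -1324 (mod 13).
    Reduce coefficients mod 13: 6·t ≡ 2 (mod 13).
    The inverse of 6 mod 13 is 11 (since 6·11 = 66 = 5·13 + 1), so t ≡ 11·2 = 22 ≡ 9 (mod 13).
    Then x = 1331 + 1683·9 = 16478, valid modulo lcm(1683, 13) = 21879: x ≡ 16478 (mod 21879).
Verify against each original: 16478 mod 11 = 0, 16478 mod 17 = 5, 16478 mod 9 = 8, 16478 mod 13 = 7.

x ≡ 16478 (mod 21879).


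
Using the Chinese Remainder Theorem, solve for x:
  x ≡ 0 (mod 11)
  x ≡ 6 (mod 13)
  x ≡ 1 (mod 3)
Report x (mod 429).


Moduli 11, 13, 3 are pairwise coprime; by CRT there is a unique solution modulo M = 11 · 13 · 3 = 429.
Solve pairwise, accumulating the modulus:
  Start with x ≡ 0 (mod 11).
  Combine with x ≡ 6 (mod 13): since gcd(11, 13) = 1, we get a unique residue mod 143.
    Write x = 0 + 11·t and substitute into x ≡ 6 (mod 13): 11·t ≡ 6 − 0 = 6 (mod 13).
    The inverse of 11 mod 13 is 6 (since 11·6 = 66 = 5·13 + 1), so t ≡ 6·6 = 36 ≡ 10 (mod 13).
    Then x = 0 + 11·10 = 110, valid modulo lcm(11, 13) = 143: x ≡ 110 (mod 143).
  Combine with x ≡ 1 (mod 3): since gcd(143, 3) = 1, we get a unique residue mod 429.
    Write x = 110 + 143·t and substitute into x ≡ 1 (mod 3): 143·t ≡ 1 − 110 = -109 (mod 3).
    Reduce coefficients mod 3: 2·t ≡ 2 (mod 3).
    The inverse of 2 mod 3 is 2 (since 2·2 = 4 = 1·3 + 1), so t ≡ 2·2 = 4 ≡ 1 (mod 3).
    Then x = 110 + 143·1 = 253, valid modulo lcm(143, 3) = 429: x ≡ 253 (mod 429).
Verify: 253 mod 11 = 0 ✓, 253 mod 13 = 6 ✓, 253 mod 3 = 1 ✓.

x ≡ 253 (mod 429).


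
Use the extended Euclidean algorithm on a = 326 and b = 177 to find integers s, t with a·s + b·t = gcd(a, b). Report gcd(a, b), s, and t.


Euclidean algorithm on (326, 177) — divide until remainder is 0:
  326 = 1 · 177 + 149
  177 = 1 · 149 + 28
  149 = 5 · 28 + 9
  28 = 3 · 9 + 1
  9 = 9 · 1 + 0
gcd(326, 177) = 1.
Track Bezout coefficients alongside the remainders: start with r₀ = 326 = a·1 + b·0 (s = 1, t = 0) and r₁ = 177 = a·0 + b·1 (s = 0, t = 1); each new remainder r_{k+1} = r_{k-1} − q_k·r_k inherits s_{k+1} = s_{k-1} − q_k·s_k, t_{k+1} = t_{k-1} − q_k·t_k, so r_k = a·s_k + b·t_k at every step:
  q = 1: r = 149, s = 1 − 1·0 = 1, t = 0 − 1·1 = -1  (check: 326·1 + 177·(-1) = 149)
  q = 1: r = 28, s = 0 − 1·1 = -1, t = 1 − 1·(-1) = 2  (check: 326·(-1) + 177·2 = 28)
  q = 5: r = 9, s = 1 − 5·(-1) = 6, t = -1 − 5·2 = -11  (check: 326·6 + 177·(-11) = 9)
  q = 3: r = 1, s = -1 − 3·6 = -19, t = 2 − 3·(-11) = 35  (check: 326·(-19) + 177·35 = 1)
The row with r = 1 (the gcd) gives the Bezout coefficients s = -19, t = 35.
Result: 326 · (-19) + 177 · (35) = 1.

gcd(326, 177) = 1; s = -19, t = 35 (check: 326·(-19) + 177·35 = 1).


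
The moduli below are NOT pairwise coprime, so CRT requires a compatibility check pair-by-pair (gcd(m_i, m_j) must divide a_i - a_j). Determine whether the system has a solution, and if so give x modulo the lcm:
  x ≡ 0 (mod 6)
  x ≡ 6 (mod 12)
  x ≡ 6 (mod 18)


Moduli 6, 12, 18 are not pairwise coprime, so CRT works modulo lcm(m_i) when all pairwise compatibility conditions hold.
Pairwise compatibility: gcd(m_i, m_j) must divide a_i - a_j for every pair.
Merge one congruence at a time:
  Start: x ≡ 0 (mod 6).
  Combine with x ≡ 6 (mod 12): gcd(6, 12) = 6; 6 - 0 = 6, which IS divisible by 6, so compatible.
    Write x = 0 + 6·t and substitute into x ≡ 6 (mod 12): 6·t ≡ 6 − 0 = 6 (mod 12).
    Divide the congruence (and modulus) by g = 6: 1·t ≡ 1 (mod 2).
    So t ≡ 1 (mod 2).
    Then x = 0 + 6·1 = 6, valid modulo lcm(6, 12) = 12: x ≡ 6 (mod 12).
  Combine with x ≡ 6 (mod 18): gcd(12, 18) = 6; 6 - 6 = 0, which IS divisible by 6, so compatible.
    Write x = 6 + 12·t and substitute into x ≡ 6 (mod 18): 12·t ≡ 6 − 6 = 0 (mod 18).
    Divide the congruence (and modulus) by g = 6: 2·t ≡ 0 (mod 3).
    The inverse of 2 mod 3 is 2 (since 2·2 = 4 = 1·3 + 1), so t ≡ 2·0 = 0 ≡ 0 (mod 3).
    Then x = 6 + 12·0 = 6, valid modulo lcm(12, 18) = 36: x ≡ 6 (mod 36).
Verify: 6 mod 6 = 0, 6 mod 12 = 6, 6 mod 18 = 6.

x ≡ 6 (mod 36).


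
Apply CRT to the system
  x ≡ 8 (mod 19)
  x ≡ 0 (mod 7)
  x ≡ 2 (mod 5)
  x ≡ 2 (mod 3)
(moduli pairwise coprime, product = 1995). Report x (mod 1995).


Product of moduli M = 19 · 7 · 5 · 3 = 1995.
Merge one congruence at a time:
  Start: x ≡ 8 (mod 19).
  Combine with x ≡ 0 (mod 7); new modulus lcm = 133.
    Write x = 8 + 19·t and substitute into x ≡ 0 (mod 7): 19·t ≡ 0 − 8 = -8 (mod 7).
    Reduce coefficients mod 7: 5·t ≡ 6 (mod 7).
    The inverse of 5 mod 7 is 3 (since 5·3 = 15 = 2·7 + 1), so t ≡ 3·6 = 18 ≡ 4 (mod 7).
    Then x = 8 + 19·4 = 84, valid modulo lcm(19, 7) = 133: x ≡ 84 (mod 133).
  Combine with x ≡ 2 (mod 5); new modulus lcm = 665.
    Write x = 84 + 133·t and substitute into x ≡ 2 (mod 5): 133·t ≡ 2 − 84 = -82 (mod 5).
    Reduce coefficients mod 5: 3·t ≡ 3 (mod 5).
    The inverse of 3 mod 5 is 2 (since 3·2 = 6 = 1·5 + 1), so t ≡ 2·3 = 6 ≡ 1 (mod 5).
    Then x = 84 + 133·1 = 217, valid modulo lcm(133, 5) = 665: x ≡ 217 (mod 665).
  Combine with x ≡ 2 (mod 3); new modulus lcm = 1995.
    Write x = 217 + 665·t and substitute into x ≡ 2 (mod 3): 665·t ≡ 2 − 217 = -215 (mod 3).
    Reduce coefficients mod 3: 2·t ≡ 1 (mod 3).
    The inverse of 2 mod 3 is 2 (since 2·2 = 4 = 1·3 + 1), so t ≡ 2·1 = 2 ≡ 2 (mod 3).
    Then x = 217 + 665·2 = 1547, valid modulo lcm(665, 3) = 1995: x ≡ 1547 (mod 1995).
Verify against each original: 1547 mod 19 = 8, 1547 mod 7 = 0, 1547 mod 5 = 2, 1547 mod 3 = 2.

x ≡ 1547 (mod 1995).


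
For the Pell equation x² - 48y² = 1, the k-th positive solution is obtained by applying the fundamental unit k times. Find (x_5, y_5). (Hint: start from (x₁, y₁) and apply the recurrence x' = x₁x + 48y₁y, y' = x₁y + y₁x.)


Step 1: Find the fundamental solution (x₁, y₁) of x² - 48y² = 1.
  Expand √48 as a continued fraction. a₀ = ⌊√48⌋ = 6; iterate m_{k+1} = d_k·a_k − m_k, d_{k+1} = (48 − m_{k+1}²)/d_k, a_{k+1} = ⌊(a₀ + m_{k+1})/d_{k+1}⌋ (starting m₀ = 0, d₀ = 1), with convergents p_k = a_k·p_{k-1} + p_{k-2}, q_k = a_k·q_{k-1} + q_{k-2} (p₋₁ = 1, q₋₁ = 0):
  k = 0: a₀ = 6; p₀/q₀ = 6/1; p₀² − 48·q₀² = 36 − 48 = -12.
  k = 1: m = 6, d = 12, a = ⌊(6 + 6)/12⌋ = 1; p/q = (1·6 + 1)/(1·1 + 0) = 7/1; p² − 48·q² = 49 − 48 = 1.
  The first convergent with p² − 48·q² = 1 gives the fundamental solution (x₁, y₁) = (7, 1).
Step 2: Apply the recurrence (x_{n+1}, y_{n+1}) = (x₁x_n + 48y₁y_n, x₁y_n + y₁x_n) repeatedly.
  From (x_1, y_1) = (7, 1): x_2 = 7·7 + 48·1·1 = 97; y_2 = 7·1 + 1·7 = 14.
  From (x_2, y_2) = (97, 14): x_3 = 7·97 + 48·1·14 = 1351; y_3 = 7·14 + 1·97 = 195.
  From (x_3, y_3) = (1351, 195): x_4 = 7·1351 + 48·1·195 = 18817; y_4 = 7·195 + 1·1351 = 2716.
  From (x_4, y_4) = (18817, 2716): x_5 = 7·18817 + 48·1·2716 = 262087; y_5 = 7·2716 + 1·18817 = 37829.
Step 3: Verify x_5² - 48·y_5² = 68689595569 - 68689595568 = 1 (should be 1). ✓

(x_1, y_1) = (7, 1); (x_5, y_5) = (262087, 37829).


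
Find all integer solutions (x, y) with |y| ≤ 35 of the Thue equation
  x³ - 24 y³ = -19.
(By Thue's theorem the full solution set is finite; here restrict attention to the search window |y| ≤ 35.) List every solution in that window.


The equation is x³ - 24y³ = -19. For fixed y, x³ = 24·y³ − 19, so a solution requires the RHS to be a perfect cube.
Strategy: iterate y from -35 to 35, compute RHS = 24·y³ − 19, and check whether it is a (positive or negative) perfect cube.
Check small values of y:
  y = 0: RHS = -19 is not a perfect cube.
  y = 1: RHS = 5 is not a perfect cube.
  y = -1: RHS = -43 is not a perfect cube.
  y = 2: RHS = 173 is not a perfect cube.
  y = -2: RHS = -211 is not a perfect cube.
  y = 3: RHS = 629 is not a perfect cube.
  y = -3: RHS = -667 is not a perfect cube.
Continuing the search up to |y| = 35 finds no solutions either.
No (x, y) in the scanned range satisfies the equation.

No integer solutions with |y| ≤ 35.


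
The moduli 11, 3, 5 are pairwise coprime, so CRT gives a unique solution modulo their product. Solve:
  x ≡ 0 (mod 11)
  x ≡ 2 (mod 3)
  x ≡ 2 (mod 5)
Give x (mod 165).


Moduli 11, 3, 5 are pairwise coprime; by CRT there is a unique solution modulo M = 11 · 3 · 5 = 165.
Solve pairwise, accumulating the modulus:
  Start with x ≡ 0 (mod 11).
  Combine with x ≡ 2 (mod 3): since gcd(11, 3) = 1, we get a unique residue mod 33.
    Write x = 0 + 11·t and substitute into x ≡ 2 (mod 3): 11·t ≡ 2 − 0 = 2 (mod 3).
    Reduce coefficients mod 3: 2·t ≡ 2 (mod 3).
    The inverse of 2 mod 3 is 2 (since 2·2 = 4 = 1·3 + 1), so t ≡ 2·2 = 4 ≡ 1 (mod 3).
    Then x = 0 + 11·1 = 11, valid modulo lcm(11, 3) = 33: x ≡ 11 (mod 33).
  Combine with x ≡ 2 (mod 5): since gcd(33, 5) = 1, we get a unique residue mod 165.
    Write x = 11 + 33·t and substitute into x ≡ 2 (mod 5): 33·t ≡ 2 − 11 = -9 (mod 5).
    Reduce coefficients mod 5: 3·t ≡ 1 (mod 5).
    The inverse of 3 mod 5 is 2 (since 3·2 = 6 = 1·5 + 1), so t ≡ 2·1 = 2 ≡ 2 (mod 5).
    Then x = 11 + 33·2 = 77, valid modulo lcm(33, 5) = 165: x ≡ 77 (mod 165).
Verify: 77 mod 11 = 0 ✓, 77 mod 3 = 2 ✓, 77 mod 5 = 2 ✓.

x ≡ 77 (mod 165).


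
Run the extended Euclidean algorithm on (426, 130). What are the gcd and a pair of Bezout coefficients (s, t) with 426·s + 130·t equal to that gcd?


Euclidean algorithm on (426, 130) — divide until remainder is 0:
  426 = 3 · 130 + 36
  130 = 3 · 36 + 22
  36 = 1 · 22 + 14
  22 = 1 · 14 + 8
  14 = 1 · 8 + 6
  8 = 1 · 6 + 2
  6 = 3 · 2 + 0
gcd(426, 130) = 2.
Track Bezout coefficients alongside the remainders: start with r₀ = 426 = a·1 + b·0 (s = 1, t = 0) and r₁ = 130 = a·0 + b·1 (s = 0, t = 1); each new remainder r_{k+1} = r_{k-1} − q_k·r_k inherits s_{k+1} = s_{k-1} − q_k·s_k, t_{k+1} = t_{k-1} − q_k·t_k, so r_k = a·s_k + b·t_k at every step:
  q = 3: r = 36, s = 1 − 3·0 = 1, t = 0 − 3·1 = -3  (check: 426·1 + 130·(-3) = 36)
  q = 3: r = 22, s = 0 − 3·1 = -3, t = 1 − 3·(-3) = 10  (check: 426·(-3) + 130·10 = 22)
  q = 1: r = 14, s = 1 − 1·(-3) = 4, t = -3 − 1·10 = -13  (check: 426·4 + 130·(-13) = 14)
  q = 1: r = 8, s = -3 − 1·4 = -7, t = 10 − 1·(-13) = 23  (check: 426·(-7) + 130·23 = 8)
  q = 1: r = 6, s = 4 − 1·(-7) = 11, t = -13 − 1·23 = -36  (check: 426·11 + 130·(-36) = 6)
  q = 1: r = 2, s = -7 − 1·11 = -18, t = 23 − 1·(-36) = 59  (check: 426·(-18) + 130·59 = 2)
The row with r = 2 (the gcd) gives the Bezout coefficients s = -18, t = 59.
Result: 426 · (-18) + 130 · (59) = 2.

gcd(426, 130) = 2; s = -18, t = 59 (check: 426·(-18) + 130·59 = 2).


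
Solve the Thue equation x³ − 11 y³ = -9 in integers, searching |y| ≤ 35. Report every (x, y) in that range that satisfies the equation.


The equation is x³ - 11y³ = -9. For fixed y, x³ = 11·y³ − 9, so a solution requires the RHS to be a perfect cube.
Strategy: iterate y from -35 to 35, compute RHS = 11·y³ − 9, and check whether it is a (positive or negative) perfect cube.
Check small values of y:
  y = 0: RHS = -9 is not a perfect cube.
  y = 1: RHS = 2 is not a perfect cube.
  y = -1: RHS = -20 is not a perfect cube.
  y = 2: RHS = 79 is not a perfect cube.
  y = -2: RHS = -97 is not a perfect cube.
  y = 3: RHS = 288 is not a perfect cube.
  y = -3: RHS = -306 is not a perfect cube.
Continuing the search up to |y| = 35 finds no solutions either.
No (x, y) in the scanned range satisfies the equation.

No integer solutions with |y| ≤ 35.


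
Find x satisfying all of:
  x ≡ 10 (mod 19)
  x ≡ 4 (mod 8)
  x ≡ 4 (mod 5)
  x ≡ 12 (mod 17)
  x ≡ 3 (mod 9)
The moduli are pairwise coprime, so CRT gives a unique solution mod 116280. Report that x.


Product of moduli M = 19 · 8 · 5 · 17 · 9 = 116280.
Merge one congruence at a time:
  Start: x ≡ 10 (mod 19).
  Combine with x ≡ 4 (mod 8); new modulus lcm = 152.
    Write x = 10 + 19·t and substitute into x ≡ 4 (mod 8): 19·t ≡ 4 − 10 = -6 (mod 8).
    Reduce coefficients mod 8: 3·t ≡ 2 (mod 8).
    The inverse of 3 mod 8 is 3 (since 3·3 = 9 = 1·8 + 1), so t ≡ 3·2 = 6 ≡ 6 (mod 8).
    Then x = 10 + 19·6 = 124, valid modulo lcm(19, 8) = 152: x ≡ 124 (mod 152).
  Combine with x ≡ 4 (mod 5); new modulus lcm = 760.
    Write x = 124 + 152·t and substitute into x ≡ 4 (mod 5): 152·t ≡ 4 − 124 = -120 (mod 5).
    Reduce coefficients mod 5: 2·t ≡ 0 (mod 5).
    The inverse of 2 mod 5 is 3 (since 2·3 = 6 = 1·5 + 1), so t ≡ 3·0 = 0 ≡ 0 (mod 5).
    Then x = 124 + 152·0 = 124, valid modulo lcm(152, 5) = 760: x ≡ 124 (mod 760).
  Combine with x ≡ 12 (mod 17); new modulus lcm = 12920.
    Write x = 124 + 760·t and substitute into x ≡ 12 (mod 17): 760·t ≡ 12 − 124 = -112 (mod 17).
    Reduce coefficients mod 17: 12·t ≡ 7 (mod 17).
    The inverse of 12 mod 17 is 10 (since 12·10 = 120 = 7·17 + 1), so t ≡ 10·7 = 70 ≡ 2 (mod 17).
    Then x = 124 + 760·2 = 1644, valid modulo lcm(760, 17) = 12920: x ≡ 1644 (mod 12920).
  Combine with x ≡ 3 (mod 9); new modulus lcm = 116280.
    Write x = 1644 + 12920·t and substitute into x ≡ 3 (mod 9): 12920·t ≡ 3 − 1644 = -1641 (mod 9).
    Reduce coefficients mod 9: 5·t ≡ 6 (mod 9).
    The inverse of 5 mod 9 is 2 (since 5·2 = 10 = 1·9 + 1), so t ≡ 2·6 = 12 ≡ 3 (mod 9).
    Then x = 1644 + 12920·3 = 40404, valid modulo lcm(12920, 9) = 116280: x ≡ 40404 (mod 116280).
Verify against each original: 40404 mod 19 = 10, 40404 mod 8 = 4, 40404 mod 5 = 4, 40404 mod 17 = 12, 40404 mod 9 = 3.

x ≡ 40404 (mod 116280).


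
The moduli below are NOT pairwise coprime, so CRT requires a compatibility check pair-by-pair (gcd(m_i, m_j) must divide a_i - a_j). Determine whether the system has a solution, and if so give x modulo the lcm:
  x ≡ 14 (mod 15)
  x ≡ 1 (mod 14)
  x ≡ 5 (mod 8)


Moduli 15, 14, 8 are not pairwise coprime, so CRT works modulo lcm(m_i) when all pairwise compatibility conditions hold.
Pairwise compatibility: gcd(m_i, m_j) must divide a_i - a_j for every pair.
Merge one congruence at a time:
  Start: x ≡ 14 (mod 15).
  Combine with x ≡ 1 (mod 14): gcd(15, 14) = 1; 1 - 14 = -13, which IS divisible by 1, so compatible.
    Write x = 14 + 15·t and substitute into x ≡ 1 (mod 14): 15·t ≡ 1 − 14 = -13 (mod 14).
    Reduce coefficients mod 14: 1·t ≡ 1 (mod 14).
    So t ≡ 1 (mod 14).
    Then x = 14 + 15·1 = 29, valid modulo lcm(15, 14) = 210: x ≡ 29 (mod 210).
  Combine with x ≡ 5 (mod 8): gcd(210, 8) = 2; 5 - 29 = -24, which IS divisible by 2, so compatible.
    Write x = 29 + 210·t and substitute into x ≡ 5 (mod 8): 210·t ≡ 5 − 29 = -24 (mod 8).
    Divide the congruence (and modulus) by g = 2: 105·t ≡ -12 (mod 4).
    Reduce coefficients mod 4: 1·t ≡ 0 (mod 4).
    So t ≡ 0 (mod 4).
    Then x = 29 + 210·0 = 29, valid modulo lcm(210, 8) = 840: x ≡ 29 (mod 840).
Verify: 29 mod 15 = 14, 29 mod 14 = 1, 29 mod 8 = 5.

x ≡ 29 (mod 840).


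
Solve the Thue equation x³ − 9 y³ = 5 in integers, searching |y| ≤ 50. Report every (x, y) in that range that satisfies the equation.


The equation is x³ - 9y³ = 5. For fixed y, x³ = 9·y³ + 5, so a solution requires the RHS to be a perfect cube.
Strategy: iterate y from -50 to 50, compute RHS = 9·y³ + 5, and check whether it is a (positive or negative) perfect cube.
Check small values of y:
  y = 0: RHS = 5 is not a perfect cube.
  y = 1: RHS = 14 is not a perfect cube.
  y = -1: RHS = -4 is not a perfect cube.
  y = 2: RHS = 77 is not a perfect cube.
  y = -2: RHS = -67 is not a perfect cube.
  y = 3: RHS = 248 is not a perfect cube.
  y = -3: RHS = -238 is not a perfect cube.
Continuing the search up to |y| = 50 finds no solutions either.
No (x, y) in the scanned range satisfies the equation.

No integer solutions with |y| ≤ 50.


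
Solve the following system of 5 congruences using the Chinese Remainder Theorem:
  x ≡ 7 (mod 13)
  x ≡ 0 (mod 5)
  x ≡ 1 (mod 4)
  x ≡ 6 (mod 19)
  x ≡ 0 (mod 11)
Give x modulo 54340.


Product of moduli M = 13 · 5 · 4 · 19 · 11 = 54340.
Merge one congruence at a time:
  Start: x ≡ 7 (mod 13).
  Combine with x ≡ 0 (mod 5); new modulus lcm = 65.
    Write x = 7 + 13·t and substitute into x ≡ 0 (mod 5): 13·t ≡ 0 − 7 = -7 (mod 5).
    Reduce coefficients mod 5: 3·t ≡ 3 (mod 5).
    The inverse of 3 mod 5 is 2 (since 3·2 = 6 = 1·5 + 1), so t ≡ 2·3 = 6 ≡ 1 (mod 5).
    Then x = 7 + 13·1 = 20, valid modulo lcm(13, 5) = 65: x ≡ 20 (mod 65).
  Combine with x ≡ 1 (mod 4); new modulus lcm = 260.
    Write x = 20 + 65·t and substitute into x ≡ 1 (mod 4): 65·t ≡ 1 − 20 = -19 (mod 4).
    Reduce coefficients mod 4: 1·t ≡ 1 (mod 4).
    So t ≡ 1 (mod 4).
    Then x = 20 + 65·1 = 85, valid modulo lcm(65, 4) = 260: x ≡ 85 (mod 260).
  Combine with x ≡ 6 (mod 19); new modulus lcm = 4940.
    Write x = 85 + 260·t and substitute into x ≡ 6 (mod 19): 260·t ≡ 6 − 85 = -79 (mod 19).
    Reduce coefficients mod 19: 13·t ≡ 16 (mod 19).
    The inverse of 13 mod 19 is 3 (since 13·3 = 39 = 2·19 + 1), so t ≡ 3·16 = 48 ≡ 10 (mod 19).
    Then x = 85 + 260·10 = 2685, valid modulo lcm(260, 19) = 4940: x ≡ 2685 (mod 4940).
  Combine with x ≡ 0 (mod 11); new modulus lcm = 54340.
    Write x = 2685 + 4940·t and substitute into x ≡ 0 (mod 11): 4940·t ≡ 0 − 2685 = -2685 (mod 11).
    Reduce coefficients mod 11: 1·t ≡ 10 (mod 11).
    So t ≡ 10 (mod 11).
    Then x = 2685 + 4940·10 = 52085, valid modulo lcm(4940, 11) = 54340: x ≡ 52085 (mod 54340).
Verify against each original: 52085 mod 13 = 7, 52085 mod 5 = 0, 52085 mod 4 = 1, 52085 mod 19 = 6, 52085 mod 11 = 0.

x ≡ 52085 (mod 54340).


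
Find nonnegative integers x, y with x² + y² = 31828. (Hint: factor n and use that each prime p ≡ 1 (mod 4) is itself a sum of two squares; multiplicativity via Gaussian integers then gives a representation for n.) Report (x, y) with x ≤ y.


Step 1: Factor n = 31828 = 2^2 · 73 · 109.
Step 2: Check the mod-4 condition on each prime factor: 2 = 2 (special); 73 ≡ 1 (mod 4), exponent 1; 109 ≡ 1 (mod 4), exponent 1.
All primes ≡ 3 (mod 4) appear to even exponent (or don't appear), so by the two-squares theorem n IS expressible as a sum of two squares.
Step 3: Build a representation. Group n = k² · m with k = 2 and m = 73 · 109 = 7957 (a product of primes ≡ 1 (mod 4)); a representation of m scales to one of n via (k·x)² + (k·y)² = k²(x² + y²). Each prime p ≡ 1 (mod 4) is itself a sum of two squares; find a² by testing p − a² for a perfect square:
  73: 73 − 1² = 72, 73 − 2² = 69, 73 − 3² = 64 = 8² ⇒ 73 = 3² + 8².
  109: 109 − 1² = 108, 109 − 2² = 105, 109 − 3² = 100 = 10² ⇒ 109 = 3² + 10².
  Combine using the Brahmagupta–Fibonacci identity (a² + b²)(c² + d²) = (ac − bd)² + (ad + bc)² = (ac + bd)² + (ad − bc)²:
  73 · 109 = 7957: from (3² + 8²)(3² + 10²), take (3·3 − 8·10, 3·10 + 8·3) = (9 − 80, 30 + 24) = (-71, 54); dropping signs (only squares matter) gives (71, 54); check 71² + 54² = 5041 + 2916 = 7957 ✓.
  Scale by k = 2: (2·71, 2·54) = (142, 108).
Step 4: Order so x ≤ y and verify: 108² + 142² = 11664 + 20164 = 31828 = n. ✓

n = 31828 = 108² + 142² (one valid representation with x ≤ y).
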